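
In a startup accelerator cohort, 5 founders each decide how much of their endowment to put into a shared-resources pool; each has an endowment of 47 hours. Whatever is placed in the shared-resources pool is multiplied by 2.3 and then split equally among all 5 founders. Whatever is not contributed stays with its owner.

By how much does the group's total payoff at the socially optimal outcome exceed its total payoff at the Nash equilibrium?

Each contributed unit returns 2.3/5 = 0.4600 to its contributor — below 1 — so contributing 0 is dominant for every player. At the Nash equilibrium everyone keeps their 47, and the group total is 5 × 47 = 235.
Each contributed unit returns 2.300 to the group as a whole (0.4600 to each of 5 players), which exceeds 1, so the social optimum is full contribution: group total = 2.300 × 235 = 540.50.
Efficiency loss = 540.50 − 235 = 305.50.

305.50 hours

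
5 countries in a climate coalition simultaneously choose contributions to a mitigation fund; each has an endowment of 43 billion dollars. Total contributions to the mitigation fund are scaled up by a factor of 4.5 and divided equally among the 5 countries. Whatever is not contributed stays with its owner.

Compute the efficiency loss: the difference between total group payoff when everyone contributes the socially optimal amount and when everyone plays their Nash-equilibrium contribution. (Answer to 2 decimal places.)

752.50 billion dollars

Each contributed unit returns 4.5/5 = 0.9000 to its contributor — below 1 — so contributing 0 is dominant for every player. At the Nash equilibrium everyone keeps their 43, and the group total is 5 × 43 = 215.
Each contributed unit returns 4.500 to the group as a whole (0.9000 to each of 5 players), which exceeds 1, so the social optimum is full contribution: group total = 4.500 × 215 = 967.50.
Efficiency loss = 967.50 − 215 = 752.50.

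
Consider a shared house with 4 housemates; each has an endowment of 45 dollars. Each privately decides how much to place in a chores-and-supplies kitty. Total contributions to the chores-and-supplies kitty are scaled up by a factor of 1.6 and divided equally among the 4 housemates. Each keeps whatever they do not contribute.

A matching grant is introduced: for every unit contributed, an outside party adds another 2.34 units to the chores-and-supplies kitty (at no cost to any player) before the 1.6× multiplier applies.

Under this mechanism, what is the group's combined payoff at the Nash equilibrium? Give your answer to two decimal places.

With the mechanism, a contributed unit returns 1.6 × 3.34 / 4 = 1.3360 per unit of net cost to the contributor — now above 1 — so contributing fully is weakly dominant for every player.
So the Nash equilibrium is full contribution by all 4; the group earns 1.6 × 3.34 × 180 = 961.92.

961.92 dollars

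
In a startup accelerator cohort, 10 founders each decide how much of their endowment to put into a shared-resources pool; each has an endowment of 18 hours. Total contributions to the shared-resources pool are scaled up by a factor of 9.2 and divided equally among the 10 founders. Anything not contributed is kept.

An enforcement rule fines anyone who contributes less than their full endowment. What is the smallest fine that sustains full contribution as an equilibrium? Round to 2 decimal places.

1.44 hours

Given the others contribute fully, the best deviation is to contribute 0 (any partial contribution still incurs the fine and gives up units whose private return 0.9200 is below 1).
Deviating from 18 to 0 saves 18 hours but forfeits the deviator's share of the drop in the shared-resources pool: 9.2/10 × 18 = 16.56.
So the deviation gain is 18 − 16.56 = 1.44, and the fine must be at least 1.44 hours to wipe it out.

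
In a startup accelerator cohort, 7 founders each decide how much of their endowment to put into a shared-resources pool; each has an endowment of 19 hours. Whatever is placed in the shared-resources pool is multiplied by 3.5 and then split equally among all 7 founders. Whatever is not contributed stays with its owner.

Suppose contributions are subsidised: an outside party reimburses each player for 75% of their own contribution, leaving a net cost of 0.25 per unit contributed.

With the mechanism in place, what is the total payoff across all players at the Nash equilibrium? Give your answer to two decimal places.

565.25 hours

With the mechanism, a contributed unit returns (3.5/7) / 0.25 = 2.0000 per unit of net cost to the contributor — now above 1 — so contributing fully is weakly dominant for every player.
At the Nash equilibrium everyone contributes 19. Group total payoff = 7 × (19 × 0.75 + 3.5 × 19) = 565.25.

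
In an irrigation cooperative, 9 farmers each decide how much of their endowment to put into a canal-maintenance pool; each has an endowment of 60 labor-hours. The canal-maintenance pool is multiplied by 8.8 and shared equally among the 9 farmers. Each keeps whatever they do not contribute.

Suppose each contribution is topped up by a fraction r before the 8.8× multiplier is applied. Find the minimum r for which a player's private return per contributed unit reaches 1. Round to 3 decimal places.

With matching at rate r, one contributed unit becomes (1 + r) in the canal-maintenance pool and returns 8.8 × (1 + r) / 9 to the contributor.
Setting this equal to 1: 1 + r = 9/8.8 = 1.0227.
So the minimum matching rate is r = 1.0227 − 1 = 0.023.

0.023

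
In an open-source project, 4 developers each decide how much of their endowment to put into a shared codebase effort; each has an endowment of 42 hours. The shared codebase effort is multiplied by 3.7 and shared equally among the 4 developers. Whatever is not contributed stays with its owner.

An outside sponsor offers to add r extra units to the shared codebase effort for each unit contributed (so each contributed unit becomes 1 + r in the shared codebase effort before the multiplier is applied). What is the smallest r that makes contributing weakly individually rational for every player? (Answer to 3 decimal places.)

0.081

With matching at rate r, one contributed unit becomes (1 + r) in the shared codebase effort and returns 3.7 × (1 + r) / 4 to the contributor.
Setting this equal to 1: 1 + r = 4/3.7 = 1.0811.
So the minimum matching rate is r = 1.0811 − 1 = 0.081.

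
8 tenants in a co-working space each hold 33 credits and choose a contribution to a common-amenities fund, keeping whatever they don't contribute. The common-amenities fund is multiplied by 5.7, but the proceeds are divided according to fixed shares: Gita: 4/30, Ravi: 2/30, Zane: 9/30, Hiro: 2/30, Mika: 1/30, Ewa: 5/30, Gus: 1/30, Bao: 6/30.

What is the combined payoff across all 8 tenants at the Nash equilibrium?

574.20 credits

For player j, contributing a unit is worthwhile iff 5.7 × (j's share) ≥ 1, i.e. iff j's share is at least 0.1754.
Zane and Bao clear that bar, contributing 33 each; the remaining 6 contribute 0. Total contributed: 66.
The common-amenities fund pays out 5.7 × 66 = 376.20 in total (split across the unequal shares, but the aggregate is all that matters for the group sum).
The 6 free-riders keep 33 each, adding 198. Group total = 198 + 376.20 = 574.20.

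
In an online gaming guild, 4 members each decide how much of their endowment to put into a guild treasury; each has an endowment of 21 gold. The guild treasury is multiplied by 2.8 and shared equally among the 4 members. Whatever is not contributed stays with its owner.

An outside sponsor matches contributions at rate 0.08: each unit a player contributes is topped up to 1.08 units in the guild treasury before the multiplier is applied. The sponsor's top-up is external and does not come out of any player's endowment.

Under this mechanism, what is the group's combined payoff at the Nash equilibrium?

84.00 gold

Even with the mechanism, each unit contributed returns only 2.8 × 1.08 / 4 = 0.7560 per unit of net cost, so contributing nothing is still dominant.
At the Nash equilibrium no one contributes; group total payoff = 4 × 21 = 84.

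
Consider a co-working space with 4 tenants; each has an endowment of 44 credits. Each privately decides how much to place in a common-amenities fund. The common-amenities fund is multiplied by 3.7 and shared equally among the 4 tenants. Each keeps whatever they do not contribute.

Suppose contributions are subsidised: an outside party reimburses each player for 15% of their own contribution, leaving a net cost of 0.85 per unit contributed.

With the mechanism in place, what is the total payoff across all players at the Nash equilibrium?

The effective private return per unit is now (3.7/4) / 0.85 = 1.0882 > 1, so every player's dominant strategy flips to full contribution.
At the Nash equilibrium everyone contributes 44. Group total payoff = 4 × (44 × 0.15 + 3.7 × 44) = 677.60.

677.60 credits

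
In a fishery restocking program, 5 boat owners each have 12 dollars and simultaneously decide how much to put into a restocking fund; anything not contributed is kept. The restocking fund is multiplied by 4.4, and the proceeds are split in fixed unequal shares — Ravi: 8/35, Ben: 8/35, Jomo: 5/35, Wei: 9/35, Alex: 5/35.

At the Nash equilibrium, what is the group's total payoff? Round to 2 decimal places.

182.40 dollars

Player j's private return per contributed unit is 4.4 × (j's share). Contributing is weakly dominant for j when that share is at least 1/4.4 = 0.2273, and contributing 0 is dominant otherwise.
Ravi, Ben and Wei clear that bar, contributing 12 each; the remaining 2 contribute 0. Total contributed: 36.
The restocking fund pays out 4.4 × 36 = 158.40 in total (split across the unequal shares, but the aggregate is all that matters for the group sum).
The 2 free-riders keep 12 each, adding 24. Group total = 24 + 158.40 = 182.40.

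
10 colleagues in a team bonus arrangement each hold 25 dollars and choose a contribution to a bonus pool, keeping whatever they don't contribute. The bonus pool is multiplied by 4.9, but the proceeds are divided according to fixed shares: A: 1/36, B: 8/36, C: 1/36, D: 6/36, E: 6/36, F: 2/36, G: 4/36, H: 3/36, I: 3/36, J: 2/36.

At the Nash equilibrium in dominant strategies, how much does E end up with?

A player with share s gets back 4.9·s per unit contributed, so full contribution is dominant for anyone with s > 1/4.9 = 0.2041 and zero contribution is dominant for anyone below.
B alone (share 8/36) is above the threshold, contributing 25; the remaining 9 contribute 0. Total contributed: 25.
E keeps 25 and receives 4.9 × 25 × 6/36 = 20.42 from the bonus pool, for a payoff of 45.42.

45.42 dollars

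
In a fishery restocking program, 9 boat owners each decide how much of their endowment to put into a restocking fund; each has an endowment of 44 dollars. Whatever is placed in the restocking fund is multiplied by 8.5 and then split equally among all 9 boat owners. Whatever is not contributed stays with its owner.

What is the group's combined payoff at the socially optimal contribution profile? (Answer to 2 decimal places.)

Each contributed unit returns 8.500 to the group as a whole (0.9444 to each of 9 players), which exceeds 1, so the social optimum is full contribution: group total = 8.500 × 396 = 3366.00.

3366.00 dollars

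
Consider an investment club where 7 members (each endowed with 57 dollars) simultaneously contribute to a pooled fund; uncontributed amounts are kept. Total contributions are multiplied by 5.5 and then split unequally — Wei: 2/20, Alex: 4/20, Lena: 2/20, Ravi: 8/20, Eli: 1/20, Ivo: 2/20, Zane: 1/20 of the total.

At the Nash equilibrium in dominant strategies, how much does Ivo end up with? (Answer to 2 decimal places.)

119.70 dollars

Each unit j contributes comes back to j as 5.5 × (j's share), so j prefers to contribute only if that share exceeds 1/5.5 = 0.1818; otherwise keeping the unit dominates.
Alex and Ravi clear that bar, contributing 57 each; the remaining 5 contribute 0. Total contributed: 114.
Ivo keeps 57 and receives 5.5 × 114 × 2/20 = 62.70 from the pooled fund, for a payoff of 119.70.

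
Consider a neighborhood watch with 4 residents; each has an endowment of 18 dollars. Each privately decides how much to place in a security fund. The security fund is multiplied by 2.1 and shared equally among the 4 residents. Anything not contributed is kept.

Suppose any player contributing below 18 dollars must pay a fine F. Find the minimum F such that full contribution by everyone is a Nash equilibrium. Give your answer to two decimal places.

Given the others contribute fully, the best deviation is to contribute 0 (any partial contribution still incurs the fine and gives up units whose private return 0.5250 is below 1).
Deviating from 18 to 0 saves 18 dollars but forfeits the deviator's share of the drop in the security fund: 2.1/4 × 18 = 9.45.
So the deviation gain is 18 − 9.45 = 8.55, and the fine must be at least 8.55 dollars to wipe it out.

8.55 dollars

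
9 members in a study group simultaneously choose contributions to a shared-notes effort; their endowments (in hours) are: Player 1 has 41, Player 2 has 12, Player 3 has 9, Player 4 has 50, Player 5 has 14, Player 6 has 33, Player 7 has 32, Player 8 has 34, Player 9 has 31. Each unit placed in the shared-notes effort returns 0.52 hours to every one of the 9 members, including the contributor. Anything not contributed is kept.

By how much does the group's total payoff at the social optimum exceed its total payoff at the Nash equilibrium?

The private return per contributed unit is 0.52 < 1 for everyone, so the Nash equilibrium is zero contribution and the group total is Σ E_j = 41 + 12 + 9 + 50 + 14 + 33 + 32 + 34 + 31 = 256.
Each contributed unit returns 4.680 to the group, so the social optimum is full contribution by everyone: group total = 4.680 × 256 = 1198.08.
Efficiency loss = (4.680 − 1) × 256 = 942.08.

942.08 hours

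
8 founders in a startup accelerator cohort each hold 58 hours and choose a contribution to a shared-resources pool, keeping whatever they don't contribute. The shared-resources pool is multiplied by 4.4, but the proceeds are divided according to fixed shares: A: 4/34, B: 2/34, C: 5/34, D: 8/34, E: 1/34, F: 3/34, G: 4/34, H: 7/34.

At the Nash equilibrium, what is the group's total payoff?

661.20 hours

For player j, contributing a unit is worthwhile iff 4.4 × (j's share) ≥ 1, i.e. iff j's share is at least 0.2273.
The only share above 0.2273 is D's 8/34, contributing 58; the remaining 7 contribute 0. Total contributed: 58.
The shared-resources pool pays out 4.4 × 58 = 255.20 in total (split across the unequal shares, but the aggregate is all that matters for the group sum).
The 7 free-riders keep 58 each, adding 406. Group total = 406 + 255.20 = 661.20.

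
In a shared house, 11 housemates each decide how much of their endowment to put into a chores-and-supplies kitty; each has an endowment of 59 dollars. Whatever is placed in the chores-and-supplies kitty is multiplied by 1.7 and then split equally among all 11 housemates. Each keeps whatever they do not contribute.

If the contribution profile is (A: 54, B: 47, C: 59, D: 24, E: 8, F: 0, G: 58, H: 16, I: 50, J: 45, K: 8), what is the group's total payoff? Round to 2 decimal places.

907.30 dollars

Total contributed: 54 + 47 + 59 + 24 + 8 + 0 + 58 + 16 + 50 + 45 + 8 = 369; total kept: 11 × 59 − 369 = 280.
The chores-and-supplies kitty pays out 1.7 × 369 = 627.30 in aggregate.
Group total = 280 + 627.30 = 907.30.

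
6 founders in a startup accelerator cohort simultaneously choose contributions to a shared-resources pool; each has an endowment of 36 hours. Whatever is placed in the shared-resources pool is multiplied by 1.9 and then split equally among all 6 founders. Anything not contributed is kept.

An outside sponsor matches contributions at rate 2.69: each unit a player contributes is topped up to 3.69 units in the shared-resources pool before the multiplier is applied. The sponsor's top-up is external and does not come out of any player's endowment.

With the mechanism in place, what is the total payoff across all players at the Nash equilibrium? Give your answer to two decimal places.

The effective private return per unit is now 1.9 × 3.69 / 6 = 1.1685 > 1, so every player's dominant strategy flips to full contribution.
At the Nash equilibrium everyone contributes 36. Group total payoff = 1.9 × 3.69 × 216 = 1514.38.

1514.38 hours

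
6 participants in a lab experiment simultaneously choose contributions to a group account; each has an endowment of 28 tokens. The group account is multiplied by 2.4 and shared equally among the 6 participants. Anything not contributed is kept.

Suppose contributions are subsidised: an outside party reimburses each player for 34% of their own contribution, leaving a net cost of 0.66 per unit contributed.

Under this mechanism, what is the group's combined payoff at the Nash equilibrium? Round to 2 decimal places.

Even with the mechanism, each unit contributed returns only (2.4/6) / 0.66 = 0.6061 per unit of net cost, so contributing nothing is still dominant.
At the Nash equilibrium no one contributes; group total payoff = 6 × 28 = 168.

168.00 tokens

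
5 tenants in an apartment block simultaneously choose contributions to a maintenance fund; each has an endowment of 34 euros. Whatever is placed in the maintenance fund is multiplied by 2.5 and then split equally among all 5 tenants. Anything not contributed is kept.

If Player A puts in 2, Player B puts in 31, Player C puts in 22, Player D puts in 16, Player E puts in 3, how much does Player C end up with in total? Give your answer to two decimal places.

49.00 euros

Total contributed: 2 + 31 + 22 + 16 + 3 = 74.
Each receives 2.5 × 74 / 5 = 37.00 from the maintenance fund.
Player C keeps 34 − 22 = 12, so Player C's payoff is 12 + 37.00 = 49.00.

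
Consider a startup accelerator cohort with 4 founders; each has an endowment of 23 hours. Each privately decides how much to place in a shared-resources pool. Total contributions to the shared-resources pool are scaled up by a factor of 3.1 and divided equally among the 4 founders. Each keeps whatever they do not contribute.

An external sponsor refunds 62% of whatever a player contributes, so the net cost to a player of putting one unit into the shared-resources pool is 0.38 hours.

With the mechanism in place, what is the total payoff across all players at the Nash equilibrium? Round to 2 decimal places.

Under the mechanism each unit contributed yields (3.1/4) / 0.38 = 2.0395 back to its contributor per unit of net cost, which exceeds 1, making full contribution the dominant choice for everyone.
At the Nash equilibrium everyone contributes 23. Group total payoff = 4 × (23 × 0.62 + 3.1 × 23) = 342.24.

342.24 hours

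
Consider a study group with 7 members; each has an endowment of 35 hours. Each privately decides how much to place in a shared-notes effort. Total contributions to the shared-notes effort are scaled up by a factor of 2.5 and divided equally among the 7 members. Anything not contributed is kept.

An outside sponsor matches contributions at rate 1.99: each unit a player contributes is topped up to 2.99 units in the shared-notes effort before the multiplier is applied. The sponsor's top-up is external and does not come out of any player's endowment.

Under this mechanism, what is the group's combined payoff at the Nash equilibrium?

With the mechanism, a contributed unit returns 2.5 × 2.99 / 7 = 1.0679 per unit of net cost to the contributor — now above 1 — so contributing fully is weakly dominant for every player.
So the Nash equilibrium is full contribution by all 7; the group earns 2.5 × 2.99 × 245 = 1831.38.

1831.38 hours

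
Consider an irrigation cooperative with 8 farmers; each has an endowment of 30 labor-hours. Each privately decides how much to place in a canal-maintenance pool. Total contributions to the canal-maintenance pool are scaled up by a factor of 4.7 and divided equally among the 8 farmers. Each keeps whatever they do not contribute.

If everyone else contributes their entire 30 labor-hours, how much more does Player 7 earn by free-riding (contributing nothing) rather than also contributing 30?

Switching from a contribution of 30 to 0 lets Player 7 keep an extra 30 labor-hours, but lowers the canal-maintenance pool by 30, which costs Player 7 their own share of that drop: 4.7/8 × 30 = 17.62.
Net gain = 30 − 17.62 = 12.38. The private return per contributed unit (0.5875) is below 1, so free-riding is indeed the best response regardless of what the others do.

12.38 labor-hours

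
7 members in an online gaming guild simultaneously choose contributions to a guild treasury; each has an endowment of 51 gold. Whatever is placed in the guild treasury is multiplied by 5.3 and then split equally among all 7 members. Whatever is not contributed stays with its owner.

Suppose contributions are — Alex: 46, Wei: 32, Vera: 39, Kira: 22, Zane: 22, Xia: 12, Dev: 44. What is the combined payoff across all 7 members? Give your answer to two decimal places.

1290.10 gold

Total contributed: 46 + 32 + 39 + 22 + 22 + 12 + 44 = 217; total kept: 7 × 51 − 217 = 140.
The guild treasury pays out 5.3 × 217 = 1150.10 in aggregate.
Group total = 140 + 1150.10 = 1290.10.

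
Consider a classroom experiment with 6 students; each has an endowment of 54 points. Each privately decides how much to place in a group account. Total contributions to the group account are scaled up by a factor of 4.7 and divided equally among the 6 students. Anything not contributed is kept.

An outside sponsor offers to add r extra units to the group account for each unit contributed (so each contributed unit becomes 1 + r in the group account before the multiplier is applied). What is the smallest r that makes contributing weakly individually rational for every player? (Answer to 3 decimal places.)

0.277

With matching at rate r, one contributed unit becomes (1 + r) in the group account and returns 4.7 × (1 + r) / 6 to the contributor.
Setting this equal to 1: 1 + r = 6/4.7 = 1.2766.
So the minimum matching rate is r = 1.2766 − 1 = 0.277.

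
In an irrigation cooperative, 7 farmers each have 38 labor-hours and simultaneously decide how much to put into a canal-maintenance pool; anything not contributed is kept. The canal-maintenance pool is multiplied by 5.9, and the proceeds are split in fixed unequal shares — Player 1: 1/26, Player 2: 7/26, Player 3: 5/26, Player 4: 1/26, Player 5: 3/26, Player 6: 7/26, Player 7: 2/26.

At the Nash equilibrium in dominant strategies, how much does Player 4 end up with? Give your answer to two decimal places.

63.87 labor-hours

For player j, contributing a unit is worthwhile iff 5.9 × (j's share) ≥ 1, i.e. iff j's share is at least 0.1695.
The shares above 0.1695 belong to Player 2, Player 3 and Player 6, contributing 38 each; the remaining 4 contribute 0. Total contributed: 114.
Player 4 keeps 38 and receives 5.9 × 114 × 1/26 = 25.87 from the canal-maintenance pool, for a payoff of 63.87.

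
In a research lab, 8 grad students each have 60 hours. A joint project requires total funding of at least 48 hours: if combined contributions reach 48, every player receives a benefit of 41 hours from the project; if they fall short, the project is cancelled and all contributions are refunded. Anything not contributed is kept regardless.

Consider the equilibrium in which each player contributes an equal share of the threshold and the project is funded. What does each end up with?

Equal share of the threshold: 48/8 = 6.
At this profile no one gains by cutting their contribution: any cut drops the total below 48, the project is cancelled, contributions are refunded, and the deviator ends with 60, which is less than 60 − 6 + 41 = 95. Contributing more than 6 just wastes the excess. So contributing exactly 6 is a best response.
Each player's payoff: 60 − 6 + 41 = 95.

95 hours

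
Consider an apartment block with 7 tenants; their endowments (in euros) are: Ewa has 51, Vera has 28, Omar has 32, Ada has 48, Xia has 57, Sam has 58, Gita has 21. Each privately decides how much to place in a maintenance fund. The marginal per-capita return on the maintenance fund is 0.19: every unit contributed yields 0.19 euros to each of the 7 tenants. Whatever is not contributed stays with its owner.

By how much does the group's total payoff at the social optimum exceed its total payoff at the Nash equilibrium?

The private return per contributed unit is 0.19 < 1 for everyone, so the Nash equilibrium is zero contribution and the group total is Σ E_j = 51 + 28 + 32 + 48 + 57 + 58 + 21 = 295.
Each contributed unit returns 1.330 to the group, so the social optimum is full contribution by everyone: group total = 1.330 × 295 = 392.35.
Efficiency loss = (1.330 − 1) × 295 = 97.35.

97.35 euros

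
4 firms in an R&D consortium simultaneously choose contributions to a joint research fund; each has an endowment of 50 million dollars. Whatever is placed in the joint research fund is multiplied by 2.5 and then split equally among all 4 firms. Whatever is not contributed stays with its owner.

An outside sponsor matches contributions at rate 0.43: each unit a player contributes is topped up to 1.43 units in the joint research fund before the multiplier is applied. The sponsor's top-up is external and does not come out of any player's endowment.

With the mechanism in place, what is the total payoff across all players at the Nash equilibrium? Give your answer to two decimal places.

200.00 million dollars

The effective private return is 2.5 × 1.43 / 4 = 0.8938, which is still under 1, so the mechanism doesn't change anyone's dominant strategy: zero contribution.
At the Nash equilibrium no one contributes; group total payoff = 4 × 50 = 200.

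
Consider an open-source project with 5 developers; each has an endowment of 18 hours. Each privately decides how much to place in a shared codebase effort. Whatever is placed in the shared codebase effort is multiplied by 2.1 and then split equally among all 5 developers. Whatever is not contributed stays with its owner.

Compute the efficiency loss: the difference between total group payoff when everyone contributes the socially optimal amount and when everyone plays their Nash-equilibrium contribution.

99.00 hours

Each contributed unit returns 2.1/5 = 0.4200 to its contributor — below 1 — so contributing 0 is dominant for every player. At the Nash equilibrium everyone keeps their 18, and the group total is 5 × 18 = 90.
Each contributed unit returns 2.100 to the group as a whole (0.4200 to each of 5 players), which exceeds 1, so the social optimum is full contribution: group total = 2.100 × 90 = 189.00.
Efficiency loss = 189.00 − 90 = 99.00.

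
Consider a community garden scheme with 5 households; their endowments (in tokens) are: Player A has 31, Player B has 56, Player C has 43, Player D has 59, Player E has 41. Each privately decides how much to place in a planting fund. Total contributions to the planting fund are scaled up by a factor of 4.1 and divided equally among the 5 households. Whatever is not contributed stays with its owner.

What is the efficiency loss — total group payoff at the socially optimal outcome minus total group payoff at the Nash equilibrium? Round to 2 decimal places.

The private return per contributed unit is 4.1/5 = 0.8200 < 1 for every player regardless of endowment, so the Nash equilibrium is zero contribution and the group total is Σ E_j = 31 + 56 + 43 + 59 + 41 = 230.
Each contributed unit returns 4.100 to the group, so the social optimum is full contribution by everyone: group total = 4.100 × 230 = 943.00.
Efficiency loss = (4.100 − 1) × 230 = 713.00.

713.00 tokens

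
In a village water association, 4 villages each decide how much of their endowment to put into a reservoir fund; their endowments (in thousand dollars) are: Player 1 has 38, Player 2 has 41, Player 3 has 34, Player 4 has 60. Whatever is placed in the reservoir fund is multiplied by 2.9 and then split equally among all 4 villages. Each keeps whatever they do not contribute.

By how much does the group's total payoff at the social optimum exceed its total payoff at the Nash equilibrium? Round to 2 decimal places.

328.70 thousand dollars

The private return per contributed unit is 2.9/4 = 0.7250 < 1 for every player regardless of endowment, so the Nash equilibrium is zero contribution and the group total is Σ E_j = 38 + 41 + 34 + 60 = 173.
Each contributed unit returns 2.900 to the group, so the social optimum is full contribution by everyone: group total = 2.900 × 173 = 501.70.
Efficiency loss = (2.900 − 1) × 173 = 328.70.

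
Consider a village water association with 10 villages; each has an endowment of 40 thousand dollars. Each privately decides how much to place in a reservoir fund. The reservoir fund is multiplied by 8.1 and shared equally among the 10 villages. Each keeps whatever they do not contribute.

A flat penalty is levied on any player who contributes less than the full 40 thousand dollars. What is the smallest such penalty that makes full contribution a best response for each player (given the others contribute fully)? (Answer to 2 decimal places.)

7.60 thousand dollars

Given the others contribute fully, the best deviation is to contribute 0 (any partial contribution still incurs the fine and gives up units whose private return 0.8100 is below 1).
Deviating from 40 to 0 saves 40 thousand dollars but forfeits the deviator's share of the drop in the reservoir fund: 8.1/10 × 40 = 32.40.
So the deviation gain is 40 − 32.40 = 7.60, and the fine must be at least 7.60 thousand dollars to wipe it out.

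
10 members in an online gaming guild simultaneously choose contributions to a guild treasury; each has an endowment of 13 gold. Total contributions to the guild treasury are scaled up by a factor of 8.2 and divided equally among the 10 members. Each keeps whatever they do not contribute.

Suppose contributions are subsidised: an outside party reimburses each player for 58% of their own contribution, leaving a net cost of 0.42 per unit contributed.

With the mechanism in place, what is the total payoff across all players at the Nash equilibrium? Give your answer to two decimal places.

1141.40 gold

With the mechanism, a contributed unit returns (8.2/10) / 0.42 = 1.9524 per unit of net cost to the contributor — now above 1 — so contributing fully is weakly dominant for every player.
So the Nash equilibrium is full contribution by all 10; the group earns 10 × (13 × 0.58 + 8.2 × 13) = 1141.40.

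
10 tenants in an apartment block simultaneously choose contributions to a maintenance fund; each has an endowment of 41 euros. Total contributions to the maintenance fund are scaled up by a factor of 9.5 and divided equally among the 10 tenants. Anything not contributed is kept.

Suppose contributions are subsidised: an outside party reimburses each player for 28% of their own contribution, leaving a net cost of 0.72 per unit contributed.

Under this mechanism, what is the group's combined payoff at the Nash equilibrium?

4009.80 euros

With the mechanism, a contributed unit returns (9.5/10) / 0.72 = 1.3194 per unit of net cost to the contributor — now above 1 — so contributing fully is weakly dominant for every player.
At the Nash equilibrium everyone contributes 41. Group total payoff = 10 × (41 × 0.28 + 9.5 × 41) = 4009.80.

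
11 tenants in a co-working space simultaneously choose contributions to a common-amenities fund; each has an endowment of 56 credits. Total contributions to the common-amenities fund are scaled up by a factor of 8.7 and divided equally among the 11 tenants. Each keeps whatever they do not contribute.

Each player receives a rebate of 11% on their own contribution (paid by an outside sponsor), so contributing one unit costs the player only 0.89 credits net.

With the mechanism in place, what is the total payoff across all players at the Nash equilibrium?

616.00 credits

The effective private return is (8.7/11) / 0.89 = 0.8887, which is still under 1, so the mechanism doesn't change anyone's dominant strategy: zero contribution.
At the Nash equilibrium no one contributes; group total payoff = 11 × 56 = 616.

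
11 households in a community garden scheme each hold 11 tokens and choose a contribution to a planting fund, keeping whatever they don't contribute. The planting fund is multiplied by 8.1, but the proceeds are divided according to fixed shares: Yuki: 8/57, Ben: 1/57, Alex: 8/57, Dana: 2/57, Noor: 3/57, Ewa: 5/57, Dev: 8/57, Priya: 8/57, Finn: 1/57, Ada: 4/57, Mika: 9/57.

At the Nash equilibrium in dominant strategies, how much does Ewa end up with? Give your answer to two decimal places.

50.08 tokens

For player j, contributing a unit is worthwhile iff 8.1 × (j's share) ≥ 1, i.e. iff j's share is at least 0.1235.
Yuki, Alex, Dev, Priya and Mika are above the threshold, contributing 11 each; the remaining 6 contribute 0. Total contributed: 55.
Ewa keeps 11 and receives 8.1 × 55 × 5/57 = 39.08 from the planting fund, for a payoff of 50.08.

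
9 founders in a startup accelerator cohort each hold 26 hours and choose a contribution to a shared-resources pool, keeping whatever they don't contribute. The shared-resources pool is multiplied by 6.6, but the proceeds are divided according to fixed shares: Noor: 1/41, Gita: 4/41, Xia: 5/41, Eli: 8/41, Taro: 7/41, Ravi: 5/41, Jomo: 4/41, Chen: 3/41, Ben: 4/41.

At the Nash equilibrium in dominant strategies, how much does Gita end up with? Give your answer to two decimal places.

Each unit j contributes comes back to j as 6.6 × (j's share), so j prefers to contribute only if that share exceeds 1/6.6 = 0.1515; otherwise keeping the unit dominates.
Eli and Taro are above the threshold, contributing 26 each; the remaining 7 contribute 0. Total contributed: 52.
Gita keeps 26 and receives 6.6 × 52 × 4/41 = 33.48 from the shared-resources pool, for a payoff of 59.48.

59.48 hours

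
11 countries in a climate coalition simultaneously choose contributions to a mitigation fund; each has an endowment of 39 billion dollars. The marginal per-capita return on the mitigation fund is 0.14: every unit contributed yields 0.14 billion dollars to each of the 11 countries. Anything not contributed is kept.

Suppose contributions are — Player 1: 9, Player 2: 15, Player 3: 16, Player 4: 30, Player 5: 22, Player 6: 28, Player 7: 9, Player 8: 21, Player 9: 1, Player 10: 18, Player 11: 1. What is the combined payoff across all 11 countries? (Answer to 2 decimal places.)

Total contributed: 9 + 15 + 16 + 30 + 22 + 28 + 9 + 21 + 1 + 18 + 1 = 170; total kept: 11 × 39 − 170 = 259.
The mitigation fund pays out 0.14 × 11 × 170 = 261.80 in aggregate.
Group total = 259 + 261.80 = 520.80.

520.80 billion dollars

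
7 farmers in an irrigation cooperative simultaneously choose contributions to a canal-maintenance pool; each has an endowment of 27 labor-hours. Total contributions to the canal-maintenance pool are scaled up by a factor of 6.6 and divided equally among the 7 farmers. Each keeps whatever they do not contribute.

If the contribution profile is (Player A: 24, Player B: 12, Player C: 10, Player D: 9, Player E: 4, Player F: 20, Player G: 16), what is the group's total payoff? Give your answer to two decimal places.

Total contributed: 24 + 12 + 10 + 9 + 4 + 20 + 16 = 95; total kept: 7 × 27 − 95 = 94.
The canal-maintenance pool pays out 6.6 × 95 = 627.00 in aggregate.
Group total = 94 + 627.00 = 721.00.

721.00 labor-hours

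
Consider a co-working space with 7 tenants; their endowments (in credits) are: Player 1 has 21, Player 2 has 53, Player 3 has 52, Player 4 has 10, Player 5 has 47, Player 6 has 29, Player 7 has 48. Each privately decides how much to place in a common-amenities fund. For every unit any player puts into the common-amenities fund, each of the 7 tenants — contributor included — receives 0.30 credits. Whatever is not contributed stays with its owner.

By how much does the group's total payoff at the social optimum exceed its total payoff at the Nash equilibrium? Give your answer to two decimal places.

The private return per contributed unit is 0.30 < 1 for everyone, so the Nash equilibrium is zero contribution and the group total is Σ E_j = 21 + 53 + 52 + 10 + 47 + 29 + 48 = 260.
Each contributed unit returns 2.100 to the group, so the social optimum is full contribution by everyone: group total = 2.100 × 260 = 546.00.
Efficiency loss = (2.100 − 1) × 260 = 286.00.

286.00 credits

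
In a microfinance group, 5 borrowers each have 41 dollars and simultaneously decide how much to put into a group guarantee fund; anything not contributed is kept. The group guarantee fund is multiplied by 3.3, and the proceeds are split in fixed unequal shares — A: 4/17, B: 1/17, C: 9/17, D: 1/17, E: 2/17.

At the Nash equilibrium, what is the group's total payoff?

Player j's private return per contributed unit is 3.3 × (j's share). Contributing is weakly dominant for j when that share is at least 1/3.3 = 0.3030, and contributing 0 is dominant otherwise.
Only C (9/17) clears that bar, contributing 41; the remaining 4 contribute 0. Total contributed: 41.
The group guarantee fund pays out 3.3 × 41 = 135.30 in total (split across the unequal shares, but the aggregate is all that matters for the group sum).
The 4 free-riders keep 41 each, adding 164. Group total = 164 + 135.30 = 299.30.

299.30 dollars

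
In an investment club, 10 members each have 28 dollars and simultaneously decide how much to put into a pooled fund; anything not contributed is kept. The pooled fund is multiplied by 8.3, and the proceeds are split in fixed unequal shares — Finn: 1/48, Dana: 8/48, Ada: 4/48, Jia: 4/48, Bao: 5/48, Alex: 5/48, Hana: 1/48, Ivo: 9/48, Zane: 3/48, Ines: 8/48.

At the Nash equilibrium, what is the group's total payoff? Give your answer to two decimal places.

893.20 dollars

Player j's private return per contributed unit is 8.3 × (j's share). Contributing is weakly dominant for j when that share is at least 1/8.3 = 0.1205, and contributing 0 is dominant otherwise.
Dana, Ivo and Ines are above the threshold, contributing 28 each; the remaining 7 contribute 0. Total contributed: 84.
The pooled fund pays out 8.3 × 84 = 697.20 in total (split across the unequal shares, but the aggregate is all that matters for the group sum).
The 7 free-riders keep 28 each, adding 196. Group total = 196 + 697.20 = 893.20.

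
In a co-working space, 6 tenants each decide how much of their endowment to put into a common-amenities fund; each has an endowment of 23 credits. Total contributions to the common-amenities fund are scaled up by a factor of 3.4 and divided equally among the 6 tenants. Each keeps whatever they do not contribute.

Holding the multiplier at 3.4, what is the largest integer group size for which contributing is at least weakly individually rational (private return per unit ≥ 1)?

3

Private return per unit is 3.4/(group size), which is ≥ 1 whenever the group size is ≤ 3.4.
The largest such integer is 3.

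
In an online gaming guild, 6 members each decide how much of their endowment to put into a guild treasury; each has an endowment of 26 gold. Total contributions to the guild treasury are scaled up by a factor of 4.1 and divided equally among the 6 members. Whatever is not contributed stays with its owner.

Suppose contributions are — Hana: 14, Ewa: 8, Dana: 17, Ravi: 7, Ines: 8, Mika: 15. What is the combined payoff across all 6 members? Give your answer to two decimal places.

Total contributed: 14 + 8 + 17 + 7 + 8 + 15 = 69; total kept: 6 × 26 − 69 = 87.
The guild treasury pays out 4.1 × 69 = 282.90 in aggregate.
Group total = 87 + 282.90 = 369.90.

369.90 gold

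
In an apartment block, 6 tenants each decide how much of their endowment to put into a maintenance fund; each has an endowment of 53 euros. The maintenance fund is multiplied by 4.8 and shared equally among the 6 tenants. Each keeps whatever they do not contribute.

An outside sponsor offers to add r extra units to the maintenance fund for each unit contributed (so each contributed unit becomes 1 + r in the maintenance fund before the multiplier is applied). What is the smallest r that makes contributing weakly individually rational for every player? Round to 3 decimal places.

0.250

With matching at rate r, one contributed unit becomes (1 + r) in the maintenance fund and returns 4.8 × (1 + r) / 6 to the contributor.
Setting this equal to 1: 1 + r = 6/4.8 = 1.2500.
So the minimum matching rate is r = 1.2500 − 1 = 0.250.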